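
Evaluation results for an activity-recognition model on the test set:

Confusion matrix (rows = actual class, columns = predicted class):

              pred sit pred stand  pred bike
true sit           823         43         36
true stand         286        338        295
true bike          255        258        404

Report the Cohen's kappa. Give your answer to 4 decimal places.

0.3583

Observed agreement pₒ = trace/N = 1565/2738 = 0.57159
Expected agreement pₑ = Σ (rowᵢ·colᵢ)/N² = (902·1364 + 919·639 + 917·735)/2738² = 0.33236
κ = (pₒ − pₑ)/(1 − pₑ) = (0.57159 − 0.33236)/(1 − 0.33236) = 0.3583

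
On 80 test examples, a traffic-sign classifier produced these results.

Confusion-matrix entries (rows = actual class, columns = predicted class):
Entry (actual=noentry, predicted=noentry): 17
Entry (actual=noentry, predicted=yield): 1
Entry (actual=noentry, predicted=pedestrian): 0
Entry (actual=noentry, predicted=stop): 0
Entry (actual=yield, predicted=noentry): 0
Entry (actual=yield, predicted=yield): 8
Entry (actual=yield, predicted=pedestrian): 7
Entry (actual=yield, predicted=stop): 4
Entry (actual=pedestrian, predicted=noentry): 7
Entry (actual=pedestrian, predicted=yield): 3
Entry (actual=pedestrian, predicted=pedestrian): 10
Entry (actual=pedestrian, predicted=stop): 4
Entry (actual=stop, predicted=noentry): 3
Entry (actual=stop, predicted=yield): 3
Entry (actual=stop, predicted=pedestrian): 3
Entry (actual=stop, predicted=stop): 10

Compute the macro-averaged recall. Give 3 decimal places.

Per-class recall (TP/(TP+FN)):
  noentry: TP=17, FN=1+0+0=1 → 17/18 = 0.9444
  yield: TP=8, FN=0+7+4=11 → 8/19 = 0.4211
  pedestrian: TP=10, FN=7+3+4=14 → 10/24 = 0.4167
  stop: TP=10, FN=3+3+3=9 → 10/19 = 0.5263
Macro-recall = mean = (0.9444 + 0.4211 + 0.4167 + 0.5263) / 4 = 0.577

0.577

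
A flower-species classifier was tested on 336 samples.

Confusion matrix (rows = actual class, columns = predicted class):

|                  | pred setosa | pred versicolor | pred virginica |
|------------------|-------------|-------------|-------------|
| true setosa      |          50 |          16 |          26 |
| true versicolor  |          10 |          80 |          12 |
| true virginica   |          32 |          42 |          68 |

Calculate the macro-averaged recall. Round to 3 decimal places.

Per-class recall (TP/(TP+FN)):
  setosa: TP=50, FN=16+26=42 → 50/92 = 0.5435
  versicolor: TP=80, FN=10+12=22 → 80/102 = 0.7843
  virginica: TP=68, FN=32+42=74 → 68/142 = 0.4789
Macro-recall = mean = (0.5435 + 0.7843 + 0.4789) / 3 = 0.602

0.602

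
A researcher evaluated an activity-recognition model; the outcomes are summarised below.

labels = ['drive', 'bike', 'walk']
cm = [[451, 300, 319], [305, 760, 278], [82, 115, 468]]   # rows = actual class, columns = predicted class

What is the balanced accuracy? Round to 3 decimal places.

Balanced accuracy = mean of per-class recall.
  drive: recall = 451/1070 = 0.4215
  bike: recall = 760/1343 = 0.5659
  walk: recall = 468/665 = 0.7038
Mean = (0.4215 + 0.5659 + 0.7038) / 3 = 0.564

0.564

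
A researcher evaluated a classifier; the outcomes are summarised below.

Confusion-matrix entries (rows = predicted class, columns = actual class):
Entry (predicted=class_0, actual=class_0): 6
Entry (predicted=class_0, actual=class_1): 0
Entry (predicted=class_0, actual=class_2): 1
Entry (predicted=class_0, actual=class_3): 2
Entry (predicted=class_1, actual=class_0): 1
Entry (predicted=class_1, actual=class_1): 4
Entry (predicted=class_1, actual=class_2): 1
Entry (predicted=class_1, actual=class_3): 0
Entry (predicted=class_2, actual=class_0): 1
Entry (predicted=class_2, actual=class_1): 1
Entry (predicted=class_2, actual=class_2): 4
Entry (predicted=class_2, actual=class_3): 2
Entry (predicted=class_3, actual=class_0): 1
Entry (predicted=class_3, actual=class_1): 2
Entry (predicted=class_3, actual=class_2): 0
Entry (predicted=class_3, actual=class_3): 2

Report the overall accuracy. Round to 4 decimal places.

Accuracy = trace / total = (6+4+4+2=16) / 28 = 16/28 = 0.5714

0.5714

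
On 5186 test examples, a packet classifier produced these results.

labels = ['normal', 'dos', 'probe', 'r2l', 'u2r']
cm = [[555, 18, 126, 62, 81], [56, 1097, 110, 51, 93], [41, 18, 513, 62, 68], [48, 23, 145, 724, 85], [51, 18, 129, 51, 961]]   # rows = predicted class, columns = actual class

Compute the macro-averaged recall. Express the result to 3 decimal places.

Per-class recall (TP/(TP+FN)):
  normal: TP=555, FN=56+41+48+51=196 → 555/751 = 0.7390
  dos: TP=1097, FN=18+18+23+18=77 → 1097/1174 = 0.9344
  probe: TP=513, FN=126+110+145+129=510 → 513/1023 = 0.5015
  r2l: TP=724, FN=62+51+62+51=226 → 724/950 = 0.7621
  u2r: TP=961, FN=81+93+68+85=327 → 961/1288 = 0.7461
Macro-recall = mean = (0.7390 + 0.9344 + 0.5015 + 0.7621 + 0.7461) / 5 = 0.737

0.737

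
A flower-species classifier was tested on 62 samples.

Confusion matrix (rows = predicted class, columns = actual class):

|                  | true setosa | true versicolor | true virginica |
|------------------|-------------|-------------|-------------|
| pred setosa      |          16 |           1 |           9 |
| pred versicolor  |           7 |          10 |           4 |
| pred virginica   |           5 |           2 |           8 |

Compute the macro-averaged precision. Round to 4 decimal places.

Per-class precision (TP/(TP+FP)):
  setosa: TP=16, FP=1+9=10 → 16/26 = 0.61538
  versicolor: TP=10, FP=7+4=11 → 10/21 = 0.47619
  virginica: TP=8, FP=5+2=7 → 8/15 = 0.53333
Macro-precision = mean = (0.61538 + 0.47619 + 0.53333) / 3 = 0.5416

0.5416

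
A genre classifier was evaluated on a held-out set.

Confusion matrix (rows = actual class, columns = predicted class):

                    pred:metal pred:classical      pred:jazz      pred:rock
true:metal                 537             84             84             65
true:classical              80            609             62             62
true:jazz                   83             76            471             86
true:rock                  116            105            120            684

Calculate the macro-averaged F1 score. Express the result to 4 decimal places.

0.6898

Per-class F1 score (2·TP/(2·TP+FP+FN)):
  metal: TP=537, FP=80+83+116=279, FN=84+84+65=233 → 1074/1586 = 0.67718
  classical: TP=609, FP=84+76+105=265, FN=80+62+62=204 → 1218/1687 = 0.72199
  jazz: TP=471, FP=84+62+120=266, FN=83+76+86=245 → 942/1453 = 0.64831
  rock: TP=684, FP=65+62+86=213, FN=116+105+120=341 → 1368/1922 = 0.71176
Macro-F1 score = mean = (0.67718 + 0.72199 + 0.64831 + 0.71176) / 4 = 0.6898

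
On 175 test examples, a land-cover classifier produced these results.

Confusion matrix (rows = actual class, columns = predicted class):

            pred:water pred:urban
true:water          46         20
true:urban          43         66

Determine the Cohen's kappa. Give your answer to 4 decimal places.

0.2830

Observed agreement pₒ = trace/N = 112/175 = 0.64000
Expected agreement pₑ = Σ (rowᵢ·colᵢ)/N² = (66·89 + 109·86)/175² = 0.49789
κ = (pₒ − pₑ)/(1 − pₑ) = (0.64000 − 0.49789)/(1 − 0.49789) = 0.2830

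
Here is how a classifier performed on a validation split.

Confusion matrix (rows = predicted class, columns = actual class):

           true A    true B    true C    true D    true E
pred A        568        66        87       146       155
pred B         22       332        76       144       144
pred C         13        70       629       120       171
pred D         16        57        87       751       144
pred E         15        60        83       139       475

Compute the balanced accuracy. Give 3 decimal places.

Balanced accuracy = mean of per-class recall.
  A: recall = 568/634 = 0.8959
  B: recall = 332/585 = 0.5675
  C: recall = 629/962 = 0.6538
  D: recall = 751/1300 = 0.5777
  E: recall = 475/1089 = 0.4362
Mean = (0.8959 + 0.5675 + 0.6538 + 0.5777 + 0.4362) / 5 = 0.626

0.626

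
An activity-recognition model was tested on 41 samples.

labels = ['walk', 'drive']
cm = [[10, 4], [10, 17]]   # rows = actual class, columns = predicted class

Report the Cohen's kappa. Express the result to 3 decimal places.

Observed agreement pₒ = trace/N = 27/41 = 0.6585
Expected agreement pₑ = Σ (rowᵢ·colᵢ)/N² = (14·20 + 27·21)/41² = 0.5039
κ = (pₒ − pₑ)/(1 − pₑ) = (0.6585 − 0.5039)/(1 − 0.5039) = 0.312

0.312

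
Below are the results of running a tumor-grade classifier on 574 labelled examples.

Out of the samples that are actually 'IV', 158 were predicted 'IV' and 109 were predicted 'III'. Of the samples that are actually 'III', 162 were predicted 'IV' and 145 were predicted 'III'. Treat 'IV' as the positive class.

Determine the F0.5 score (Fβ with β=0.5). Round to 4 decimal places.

Fβ = (1+β²)·TP / ((1+β²)·TP + β²·FN + FP), with β²=1/4
= 1.25·158 / (1.25·158 + 0.25·109 + 162) = 0.5107

0.5107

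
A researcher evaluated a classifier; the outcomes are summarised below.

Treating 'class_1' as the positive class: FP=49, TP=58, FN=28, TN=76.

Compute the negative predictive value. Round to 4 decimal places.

0.7308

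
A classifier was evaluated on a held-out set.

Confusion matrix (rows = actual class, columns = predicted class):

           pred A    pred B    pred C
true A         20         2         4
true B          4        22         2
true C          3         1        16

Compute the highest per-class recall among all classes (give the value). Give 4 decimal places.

0.8000

Per-class recall (TP/(TP+FN)):
  A: TP=20, FN=2+4=6 → 20/26 = 0.76923
  B: TP=22, FN=4+2=6 → 22/28 = 0.78571
  C: TP=16, FN=3+1=4 → 16/20 = 0.80000
Highest is class 'C' with recall = 0.8000.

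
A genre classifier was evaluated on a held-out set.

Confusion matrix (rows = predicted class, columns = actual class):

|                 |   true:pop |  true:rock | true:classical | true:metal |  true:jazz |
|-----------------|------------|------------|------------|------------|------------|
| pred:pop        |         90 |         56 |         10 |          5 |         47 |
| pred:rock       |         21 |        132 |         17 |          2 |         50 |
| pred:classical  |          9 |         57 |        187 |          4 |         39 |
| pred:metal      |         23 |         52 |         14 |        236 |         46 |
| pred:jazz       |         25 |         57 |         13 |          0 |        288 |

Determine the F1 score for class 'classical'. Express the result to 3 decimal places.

0.696

Treat 'classical' as positive and all other classes as negative.
F1 score = 2·TP/(2·TP+FP+FN).
classical: TP=187, FP=9+57+4+39=109, FN=10+17+14+13=54 → 374/537 = 0.6965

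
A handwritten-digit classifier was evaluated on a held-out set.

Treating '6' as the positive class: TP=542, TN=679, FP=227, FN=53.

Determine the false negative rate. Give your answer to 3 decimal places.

0.089

FNR = FN/(FN+TP) = 53/(53+542) = 0.089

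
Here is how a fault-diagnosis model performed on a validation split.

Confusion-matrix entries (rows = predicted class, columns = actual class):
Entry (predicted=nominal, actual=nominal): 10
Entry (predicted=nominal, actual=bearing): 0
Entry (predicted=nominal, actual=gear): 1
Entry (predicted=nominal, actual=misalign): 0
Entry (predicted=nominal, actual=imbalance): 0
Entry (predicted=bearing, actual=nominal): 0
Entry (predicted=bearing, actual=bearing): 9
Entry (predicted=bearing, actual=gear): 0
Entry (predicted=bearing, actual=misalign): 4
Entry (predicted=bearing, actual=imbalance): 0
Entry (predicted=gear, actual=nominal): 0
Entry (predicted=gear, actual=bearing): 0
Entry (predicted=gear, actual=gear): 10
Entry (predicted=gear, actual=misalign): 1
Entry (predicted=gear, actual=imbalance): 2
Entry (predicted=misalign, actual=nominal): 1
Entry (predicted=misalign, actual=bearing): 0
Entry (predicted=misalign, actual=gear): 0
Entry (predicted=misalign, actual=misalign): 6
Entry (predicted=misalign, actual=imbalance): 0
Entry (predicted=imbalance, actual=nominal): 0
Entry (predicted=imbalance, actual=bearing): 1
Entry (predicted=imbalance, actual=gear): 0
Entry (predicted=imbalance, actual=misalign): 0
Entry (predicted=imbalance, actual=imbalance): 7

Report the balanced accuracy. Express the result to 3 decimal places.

Balanced accuracy = mean of per-class recall.
  nominal: recall = 10/11 = 0.9091
  bearing: recall = 9/10 = 0.9000
  gear: recall = 10/11 = 0.9091
  misalign: recall = 6/11 = 0.5455
  imbalance: recall = 7/9 = 0.7778
Mean = (0.9091 + 0.9000 + 0.9091 + 0.5455 + 0.7778) / 5 = 0.808

0.808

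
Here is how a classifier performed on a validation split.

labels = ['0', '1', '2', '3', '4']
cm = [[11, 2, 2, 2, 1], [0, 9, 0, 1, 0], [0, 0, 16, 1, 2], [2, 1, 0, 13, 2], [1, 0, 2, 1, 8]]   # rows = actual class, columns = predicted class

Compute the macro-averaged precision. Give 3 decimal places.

Per-class precision (TP/(TP+FP)):
  0: TP=11, FP=0+0+2+1=3 → 11/14 = 0.7857
  1: TP=9, FP=2+0+1+0=3 → 9/12 = 0.7500
  2: TP=16, FP=2+0+0+2=4 → 16/20 = 0.8000
  3: TP=13, FP=2+1+1+1=5 → 13/18 = 0.7222
  4: TP=8, FP=1+0+2+2=5 → 8/13 = 0.6154
Macro-precision = mean = (0.7857 + 0.7500 + 0.8000 + 0.7222 + 0.6154) / 5 = 0.735

0.735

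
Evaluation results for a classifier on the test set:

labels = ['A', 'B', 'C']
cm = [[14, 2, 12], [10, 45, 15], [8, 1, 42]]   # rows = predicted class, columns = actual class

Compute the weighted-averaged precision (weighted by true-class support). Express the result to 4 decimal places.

Per-class precision (TP/(TP+FP)):
  A: TP=14, FP=2+12=14 → 14/28 = 0.50000
  B: TP=45, FP=10+15=25 → 45/70 = 0.64286
  C: TP=42, FP=8+1=9 → 42/51 = 0.82353
Weighted-precision = Σ (supportᵢ/N)·precisionᵢ with N=149: (32/149)·0.50000 + (48/149)·0.64286 + (69/149)·0.82353 = 0.6958

0.6958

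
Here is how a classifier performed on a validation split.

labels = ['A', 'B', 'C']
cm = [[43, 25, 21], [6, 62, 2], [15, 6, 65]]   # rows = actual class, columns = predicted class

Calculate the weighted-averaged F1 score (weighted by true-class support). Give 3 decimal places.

Per-class F1 score (2·TP/(2·TP+FP+FN)):
  A: TP=43, FP=6+15=21, FN=25+21=46 → 86/153 = 0.5621
  B: TP=62, FP=25+6=31, FN=6+2=8 → 124/163 = 0.7607
  C: TP=65, FP=21+2=23, FN=15+6=21 → 130/174 = 0.7471
Weighted-F1 score = Σ (supportᵢ/N)·F1 scoreᵢ with N=245: (89/245)·0.5621 + (70/245)·0.7607 + (86/245)·0.7471 = 0.684

0.684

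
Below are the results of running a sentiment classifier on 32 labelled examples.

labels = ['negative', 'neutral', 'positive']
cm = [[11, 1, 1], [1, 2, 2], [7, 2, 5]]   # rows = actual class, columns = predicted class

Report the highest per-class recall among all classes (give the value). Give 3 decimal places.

0.846

Per-class recall (TP/(TP+FN)):
  negative: TP=11, FN=1+1=2 → 11/13 = 0.8462
  neutral: TP=2, FN=1+2=3 → 2/5 = 0.4000
  positive: TP=5, FN=7+2=9 → 5/14 = 0.3571
Highest is class 'negative' with recall = 0.846.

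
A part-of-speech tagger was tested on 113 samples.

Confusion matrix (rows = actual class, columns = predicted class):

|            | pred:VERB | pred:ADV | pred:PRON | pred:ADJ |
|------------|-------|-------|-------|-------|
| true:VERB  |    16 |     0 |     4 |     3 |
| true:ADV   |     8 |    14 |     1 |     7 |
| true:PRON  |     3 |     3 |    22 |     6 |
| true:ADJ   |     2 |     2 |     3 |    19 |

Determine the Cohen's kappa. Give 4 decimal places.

0.5057

Observed agreement pₒ = trace/N = 71/113 = 0.62832
Expected agreement pₑ = Σ (rowᵢ·colᵢ)/N² = (23·29 + 30·19 + 34·30 + 26·35)/113² = 0.24802
κ = (pₒ − pₑ)/(1 − pₑ) = (0.62832 − 0.24802)/(1 − 0.24802) = 0.5057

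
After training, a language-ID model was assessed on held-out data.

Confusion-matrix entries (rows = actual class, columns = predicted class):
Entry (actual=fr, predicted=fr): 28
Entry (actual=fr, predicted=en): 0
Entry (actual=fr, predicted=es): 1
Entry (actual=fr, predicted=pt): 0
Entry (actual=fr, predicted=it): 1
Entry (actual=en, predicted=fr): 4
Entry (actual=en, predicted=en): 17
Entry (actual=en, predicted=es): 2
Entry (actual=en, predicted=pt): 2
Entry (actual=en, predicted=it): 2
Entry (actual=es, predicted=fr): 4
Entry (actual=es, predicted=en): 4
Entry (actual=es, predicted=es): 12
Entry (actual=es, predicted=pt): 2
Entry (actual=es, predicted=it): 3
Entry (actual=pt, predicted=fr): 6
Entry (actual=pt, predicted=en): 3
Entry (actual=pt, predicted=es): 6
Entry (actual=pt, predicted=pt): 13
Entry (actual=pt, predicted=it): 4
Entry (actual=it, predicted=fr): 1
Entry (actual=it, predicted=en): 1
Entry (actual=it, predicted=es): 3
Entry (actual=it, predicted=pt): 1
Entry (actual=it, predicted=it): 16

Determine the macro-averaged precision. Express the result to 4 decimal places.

0.6338

Per-class precision (TP/(TP+FP)):
  fr: TP=28, FP=4+4+6+1=15 → 28/43 = 0.65116
  en: TP=17, FP=0+4+3+1=8 → 17/25 = 0.68000
  es: TP=12, FP=1+2+6+3=12 → 12/24 = 0.50000
  pt: TP=13, FP=0+2+2+1=5 → 13/18 = 0.72222
  it: TP=16, FP=1+2+3+4=10 → 16/26 = 0.61538
Macro-precision = mean = (0.65116 + 0.68000 + 0.50000 + 0.72222 + 0.61538) / 5 = 0.6338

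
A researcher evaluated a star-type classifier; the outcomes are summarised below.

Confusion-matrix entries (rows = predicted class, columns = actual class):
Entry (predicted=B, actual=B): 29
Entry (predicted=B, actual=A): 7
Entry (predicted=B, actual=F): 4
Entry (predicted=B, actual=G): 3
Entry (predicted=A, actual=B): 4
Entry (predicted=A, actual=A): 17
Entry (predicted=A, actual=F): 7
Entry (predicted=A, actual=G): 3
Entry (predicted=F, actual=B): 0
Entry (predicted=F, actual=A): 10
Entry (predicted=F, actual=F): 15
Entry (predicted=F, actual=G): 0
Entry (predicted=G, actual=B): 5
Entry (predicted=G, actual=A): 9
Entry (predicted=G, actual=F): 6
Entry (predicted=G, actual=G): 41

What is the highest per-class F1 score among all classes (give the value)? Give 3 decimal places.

0.759

Per-class F1 score (2·TP/(2·TP+FP+FN)):
  B: TP=29, FP=7+4+3=14, FN=4+0+5=9 → 58/81 = 0.7160
  A: TP=17, FP=4+7+3=14, FN=7+10+9=26 → 34/74 = 0.4595
  F: TP=15, FP=0+10+0=10, FN=4+7+6=17 → 30/57 = 0.5263
  G: TP=41, FP=5+9+6=20, FN=3+3+0=6 → 82/108 = 0.7593
Highest is class 'G' with F1 score = 0.759.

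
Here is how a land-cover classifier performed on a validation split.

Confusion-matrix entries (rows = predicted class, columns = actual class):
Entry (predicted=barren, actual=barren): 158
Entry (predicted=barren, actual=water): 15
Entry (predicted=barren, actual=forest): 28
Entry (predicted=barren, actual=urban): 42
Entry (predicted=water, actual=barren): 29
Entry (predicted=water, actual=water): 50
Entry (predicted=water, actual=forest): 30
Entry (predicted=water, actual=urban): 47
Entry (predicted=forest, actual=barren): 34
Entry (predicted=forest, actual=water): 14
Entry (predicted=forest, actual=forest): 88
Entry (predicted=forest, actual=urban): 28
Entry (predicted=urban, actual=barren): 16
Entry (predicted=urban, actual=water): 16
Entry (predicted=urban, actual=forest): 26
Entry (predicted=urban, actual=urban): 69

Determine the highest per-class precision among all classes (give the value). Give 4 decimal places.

Per-class precision (TP/(TP+FP)):
  barren: TP=158, FP=15+28+42=85 → 158/243 = 0.65021
  water: TP=50, FP=29+30+47=106 → 50/156 = 0.32051
  forest: TP=88, FP=34+14+28=76 → 88/164 = 0.53659
  urban: TP=69, FP=16+16+26=58 → 69/127 = 0.54331
Highest is class 'barren' with precision = 0.6502.

0.6502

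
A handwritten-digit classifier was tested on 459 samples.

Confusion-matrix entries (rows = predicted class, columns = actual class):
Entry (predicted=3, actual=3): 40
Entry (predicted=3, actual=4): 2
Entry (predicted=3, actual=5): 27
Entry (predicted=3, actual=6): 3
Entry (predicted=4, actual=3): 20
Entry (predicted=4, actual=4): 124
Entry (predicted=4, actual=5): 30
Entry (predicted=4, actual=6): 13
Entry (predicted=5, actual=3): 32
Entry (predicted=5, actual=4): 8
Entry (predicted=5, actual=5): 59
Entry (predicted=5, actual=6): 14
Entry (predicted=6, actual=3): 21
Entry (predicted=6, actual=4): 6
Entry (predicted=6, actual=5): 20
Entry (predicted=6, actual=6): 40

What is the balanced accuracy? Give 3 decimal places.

Balanced accuracy = mean of per-class recall.
  3: recall = 40/113 = 0.3540
  4: recall = 124/140 = 0.8857
  5: recall = 59/136 = 0.4338
  6: recall = 40/70 = 0.5714
Mean = (0.3540 + 0.8857 + 0.4338 + 0.5714) / 4 = 0.561

0.561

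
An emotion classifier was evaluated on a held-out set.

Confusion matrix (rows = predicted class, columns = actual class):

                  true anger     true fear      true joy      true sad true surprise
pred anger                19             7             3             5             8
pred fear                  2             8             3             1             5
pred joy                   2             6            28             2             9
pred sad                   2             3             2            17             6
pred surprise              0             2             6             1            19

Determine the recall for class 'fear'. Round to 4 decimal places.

Treat 'fear' as positive and all other classes as negative.
recall = TP/(TP+FN).
fear: TP=8, FN=7+6+3+2=18 → 8/26 = 0.30769

0.3077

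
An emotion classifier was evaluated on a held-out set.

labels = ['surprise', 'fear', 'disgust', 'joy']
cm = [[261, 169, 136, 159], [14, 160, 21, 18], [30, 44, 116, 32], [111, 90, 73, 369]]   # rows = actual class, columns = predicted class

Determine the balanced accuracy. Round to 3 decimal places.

0.552

Balanced accuracy = mean of per-class recall.
  surprise: recall = 261/725 = 0.3600
  fear: recall = 160/213 = 0.7512
  disgust: recall = 116/222 = 0.5225
  joy: recall = 369/643 = 0.5739
Mean = (0.3600 + 0.7512 + 0.5225 + 0.5739) / 4 = 0.552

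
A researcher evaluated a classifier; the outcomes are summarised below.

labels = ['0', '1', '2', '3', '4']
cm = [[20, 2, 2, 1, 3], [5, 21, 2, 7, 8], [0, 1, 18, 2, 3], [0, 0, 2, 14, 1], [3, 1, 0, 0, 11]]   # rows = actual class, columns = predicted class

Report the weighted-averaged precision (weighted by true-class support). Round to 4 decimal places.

0.7117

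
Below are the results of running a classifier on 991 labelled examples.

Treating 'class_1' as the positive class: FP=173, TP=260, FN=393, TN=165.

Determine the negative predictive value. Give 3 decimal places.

0.296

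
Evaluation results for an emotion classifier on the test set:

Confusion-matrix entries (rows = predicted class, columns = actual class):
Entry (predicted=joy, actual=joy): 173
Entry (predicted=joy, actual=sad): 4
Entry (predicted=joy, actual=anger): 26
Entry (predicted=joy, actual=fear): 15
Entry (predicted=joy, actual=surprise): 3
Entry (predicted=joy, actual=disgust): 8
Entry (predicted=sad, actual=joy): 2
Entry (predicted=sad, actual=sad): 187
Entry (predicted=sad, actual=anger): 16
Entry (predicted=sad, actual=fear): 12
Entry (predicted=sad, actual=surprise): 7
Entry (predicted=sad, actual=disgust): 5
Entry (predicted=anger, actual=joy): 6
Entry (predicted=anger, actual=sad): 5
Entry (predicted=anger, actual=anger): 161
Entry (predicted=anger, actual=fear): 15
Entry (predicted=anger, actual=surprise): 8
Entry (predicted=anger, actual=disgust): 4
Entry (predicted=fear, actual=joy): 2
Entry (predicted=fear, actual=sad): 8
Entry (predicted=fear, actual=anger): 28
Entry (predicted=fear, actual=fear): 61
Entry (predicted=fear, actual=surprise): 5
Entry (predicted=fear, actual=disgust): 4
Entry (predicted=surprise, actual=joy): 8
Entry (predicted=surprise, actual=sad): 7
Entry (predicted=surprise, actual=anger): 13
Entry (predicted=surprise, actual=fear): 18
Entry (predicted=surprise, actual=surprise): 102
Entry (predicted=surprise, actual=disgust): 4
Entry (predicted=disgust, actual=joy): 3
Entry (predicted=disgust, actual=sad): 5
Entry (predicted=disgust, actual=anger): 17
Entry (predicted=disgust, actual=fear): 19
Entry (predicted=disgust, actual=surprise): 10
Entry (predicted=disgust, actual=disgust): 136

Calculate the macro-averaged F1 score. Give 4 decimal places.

Per-class F1 score (2·TP/(2·TP+FP+FN)):
  joy: TP=173, FP=4+26+15+3+8=56, FN=2+6+2+8+3=21 → 346/423 = 0.81797
  sad: TP=187, FP=2+16+12+7+5=42, FN=4+5+8+7+5=29 → 374/445 = 0.84045
  anger: TP=161, FP=6+5+15+8+4=38, FN=26+16+28+13+17=100 → 322/460 = 0.70000
  fear: TP=61, FP=2+8+28+5+4=47, FN=15+12+15+18+19=79 → 122/248 = 0.49194
  surprise: TP=102, FP=8+7+13+18+4=50, FN=3+7+8+5+10=33 → 204/287 = 0.71080
  disgust: TP=136, FP=3+5+17+19+10=54, FN=8+5+4+4+4=25 → 272/351 = 0.77493
Macro-F1 score = mean = (0.81797 + 0.84045 + 0.70000 + 0.49194 + 0.71080 + 0.77493) / 6 = 0.7227

0.7227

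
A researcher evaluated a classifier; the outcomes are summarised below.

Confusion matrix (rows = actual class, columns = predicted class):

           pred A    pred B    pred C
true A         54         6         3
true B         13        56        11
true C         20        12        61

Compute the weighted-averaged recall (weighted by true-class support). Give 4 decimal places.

0.7246

Per-class recall (TP/(TP+FN)):
  A: TP=54, FN=6+3=9 → 54/63 = 0.85714
  B: TP=56, FN=13+11=24 → 56/80 = 0.70000
  C: TP=61, FN=20+12=32 → 61/93 = 0.65591
Weighted-recall = Σ (supportᵢ/N)·recallᵢ with N=236: (63/236)·0.85714 + (80/236)·0.70000 + (93/236)·0.65591 = 0.7246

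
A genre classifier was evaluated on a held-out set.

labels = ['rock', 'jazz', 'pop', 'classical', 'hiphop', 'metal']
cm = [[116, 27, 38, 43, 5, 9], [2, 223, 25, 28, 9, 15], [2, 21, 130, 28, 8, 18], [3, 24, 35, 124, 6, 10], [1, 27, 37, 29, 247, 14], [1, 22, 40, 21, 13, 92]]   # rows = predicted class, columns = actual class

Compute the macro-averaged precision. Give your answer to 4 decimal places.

Per-class precision (TP/(TP+FP)):
  rock: TP=116, FP=27+38+43+5+9=122 → 116/238 = 0.48739
  jazz: TP=223, FP=2+25+28+9+15=79 → 223/302 = 0.73841
  pop: TP=130, FP=2+21+28+8+18=77 → 130/207 = 0.62802
  classical: TP=124, FP=3+24+35+6+10=78 → 124/202 = 0.61386
  hiphop: TP=247, FP=1+27+37+29+14=108 → 247/355 = 0.69577
  metal: TP=92, FP=1+22+40+21+13=97 → 92/189 = 0.48677
Macro-precision = mean = (0.48739 + 0.73841 + 0.62802 + 0.61386 + 0.69577 + 0.48677) / 6 = 0.6084

0.6084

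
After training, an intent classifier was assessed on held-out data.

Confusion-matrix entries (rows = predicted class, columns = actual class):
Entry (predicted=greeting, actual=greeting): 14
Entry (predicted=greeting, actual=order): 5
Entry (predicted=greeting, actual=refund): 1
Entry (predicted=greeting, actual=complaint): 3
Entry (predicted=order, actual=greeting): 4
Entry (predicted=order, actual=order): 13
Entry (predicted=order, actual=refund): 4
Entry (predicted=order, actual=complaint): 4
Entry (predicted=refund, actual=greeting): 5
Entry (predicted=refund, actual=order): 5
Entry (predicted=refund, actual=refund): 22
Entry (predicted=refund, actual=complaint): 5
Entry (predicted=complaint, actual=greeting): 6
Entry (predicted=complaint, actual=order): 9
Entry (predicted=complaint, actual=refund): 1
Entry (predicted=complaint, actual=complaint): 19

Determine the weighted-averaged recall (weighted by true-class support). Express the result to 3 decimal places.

0.567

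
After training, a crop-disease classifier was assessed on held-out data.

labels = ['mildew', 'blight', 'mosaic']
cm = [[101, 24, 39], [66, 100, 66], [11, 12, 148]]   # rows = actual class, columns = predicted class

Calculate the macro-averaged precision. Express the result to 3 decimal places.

0.629

Per-class precision (TP/(TP+FP)):
  mildew: TP=101, FP=66+11=77 → 101/178 = 0.5674
  blight: TP=100, FP=24+12=36 → 100/136 = 0.7353
  mosaic: TP=148, FP=39+66=105 → 148/253 = 0.5850
Macro-precision = mean = (0.5674 + 0.7353 + 0.5850) / 3 = 0.629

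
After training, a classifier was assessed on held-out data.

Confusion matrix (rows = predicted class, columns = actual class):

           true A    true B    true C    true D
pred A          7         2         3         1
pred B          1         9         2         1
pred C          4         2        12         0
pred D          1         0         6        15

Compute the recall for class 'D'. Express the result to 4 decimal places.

0.8824

One-vs-rest for 'D': TP = diagonal; FP = other classes predicted 'D'; FN = 'D' predicted as other.
recall = TP/(TP+FN).
D: TP=15, FN=1+1+0=2 → 15/17 = 0.88235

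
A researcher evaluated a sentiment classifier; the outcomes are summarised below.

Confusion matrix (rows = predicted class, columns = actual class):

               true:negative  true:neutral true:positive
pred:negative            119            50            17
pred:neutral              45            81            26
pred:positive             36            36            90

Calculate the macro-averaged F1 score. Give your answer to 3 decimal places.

Per-class F1 score (2·TP/(2·TP+FP+FN)):
  negative: TP=119, FP=50+17=67, FN=45+36=81 → 238/386 = 0.6166
  neutral: TP=81, FP=45+26=71, FN=50+36=86 → 162/319 = 0.5078
  positive: TP=90, FP=36+36=72, FN=17+26=43 → 180/295 = 0.6102
Macro-F1 score = mean = (0.6166 + 0.5078 + 0.6102) / 3 = 0.578

0.578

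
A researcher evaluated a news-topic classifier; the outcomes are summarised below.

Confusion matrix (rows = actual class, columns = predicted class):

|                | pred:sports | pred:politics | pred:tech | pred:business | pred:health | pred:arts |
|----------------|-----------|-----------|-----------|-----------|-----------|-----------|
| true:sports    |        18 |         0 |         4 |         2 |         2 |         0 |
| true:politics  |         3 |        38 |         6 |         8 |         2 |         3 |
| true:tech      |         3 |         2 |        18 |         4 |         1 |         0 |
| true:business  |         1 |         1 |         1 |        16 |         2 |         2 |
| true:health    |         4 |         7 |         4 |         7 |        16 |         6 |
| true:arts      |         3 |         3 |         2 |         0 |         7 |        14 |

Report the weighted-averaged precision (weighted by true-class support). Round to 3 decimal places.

Per-class precision (TP/(TP+FP)):
  sports: TP=18, FP=3+3+1+4+3=14 → 18/32 = 0.5625
  politics: TP=38, FP=0+2+1+7+3=13 → 38/51 = 0.7451
  tech: TP=18, FP=4+6+1+4+2=17 → 18/35 = 0.5143
  business: TP=16, FP=2+8+4+7+0=21 → 16/37 = 0.4324
  health: TP=16, FP=2+2+1+2+7=14 → 16/30 = 0.5333
  arts: TP=14, FP=0+3+0+2+6=11 → 14/25 = 0.5600
Weighted-precision = Σ (supportᵢ/N)·precisionᵢ with N=210: (26/210)·0.5625 + (60/210)·0.7451 + (28/210)·0.5143 + (23/210)·0.4324 + (44/210)·0.5333 + (29/210)·0.5600 = 0.588

0.588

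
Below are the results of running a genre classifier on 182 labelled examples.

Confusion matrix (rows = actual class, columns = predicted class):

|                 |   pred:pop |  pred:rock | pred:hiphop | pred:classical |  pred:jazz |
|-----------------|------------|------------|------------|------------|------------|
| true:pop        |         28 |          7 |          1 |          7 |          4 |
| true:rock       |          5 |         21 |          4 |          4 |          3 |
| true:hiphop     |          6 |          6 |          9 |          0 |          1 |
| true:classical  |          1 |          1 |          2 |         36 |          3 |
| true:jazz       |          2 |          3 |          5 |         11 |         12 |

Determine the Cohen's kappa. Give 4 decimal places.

0.4686

Observed agreement pₒ = trace/N = 106/182 = 0.58242
Expected agreement pₑ = Σ (rowᵢ·colᵢ)/N² = (47·42 + 37·38 + 22·21 + 43·58 + 33·23)/182² = 0.21420
κ = (pₒ − pₑ)/(1 − pₑ) = (0.58242 − 0.21420)/(1 − 0.21420) = 0.4686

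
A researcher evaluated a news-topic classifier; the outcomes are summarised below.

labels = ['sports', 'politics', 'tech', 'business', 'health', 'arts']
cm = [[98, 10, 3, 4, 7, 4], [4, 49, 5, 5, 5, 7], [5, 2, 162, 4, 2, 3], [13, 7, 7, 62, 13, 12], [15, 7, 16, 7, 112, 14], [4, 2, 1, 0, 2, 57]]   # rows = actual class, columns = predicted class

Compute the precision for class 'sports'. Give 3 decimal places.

Take TP from the diagonal, FP from the rest of the 'sports' prediction marginal, FN from the rest of the 'sports' actual marginal.
precision = TP/(TP+FP).
sports: TP=98, FP=4+5+13+15+4=41 → 98/139 = 0.7050

0.705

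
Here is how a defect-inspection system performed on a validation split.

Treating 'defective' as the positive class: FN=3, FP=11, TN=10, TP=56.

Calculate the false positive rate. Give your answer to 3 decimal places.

0.524

FPR = FP/(FP+TN) = 11/(11+10) = 0.524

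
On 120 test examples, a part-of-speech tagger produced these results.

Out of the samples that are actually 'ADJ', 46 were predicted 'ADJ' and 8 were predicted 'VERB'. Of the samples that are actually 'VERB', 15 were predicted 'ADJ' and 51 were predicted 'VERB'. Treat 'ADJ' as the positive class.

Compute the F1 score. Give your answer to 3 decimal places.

0.800

Precision = TP/(TP+FP) = 46/61 = 0.7541
Recall = TP/(TP+FN) = 46/54 = 0.8519
F1 = 2·TP/(2·TP+FP+FN) = 92/115 = 0.800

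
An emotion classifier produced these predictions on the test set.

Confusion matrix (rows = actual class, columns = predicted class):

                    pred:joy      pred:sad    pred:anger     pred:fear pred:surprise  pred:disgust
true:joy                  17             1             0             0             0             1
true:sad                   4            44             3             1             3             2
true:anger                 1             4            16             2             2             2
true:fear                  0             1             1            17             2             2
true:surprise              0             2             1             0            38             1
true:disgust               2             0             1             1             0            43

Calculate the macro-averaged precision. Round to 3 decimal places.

0.796

Per-class precision (TP/(TP+FP)):
  joy: TP=17, FP=4+1+0+0+2=7 → 17/24 = 0.7083
  sad: TP=44, FP=1+4+1+2+0=8 → 44/52 = 0.8462
  anger: TP=16, FP=0+3+1+1+1=6 → 16/22 = 0.7273
  fear: TP=17, FP=0+1+2+0+1=4 → 17/21 = 0.8095
  surprise: TP=38, FP=0+3+2+2+0=7 → 38/45 = 0.8444
  disgust: TP=43, FP=1+2+2+2+1=8 → 43/51 = 0.8431
Macro-precision = mean = (0.7083 + 0.8462 + 0.7273 + 0.8095 + 0.8444 + 0.8431) / 6 = 0.796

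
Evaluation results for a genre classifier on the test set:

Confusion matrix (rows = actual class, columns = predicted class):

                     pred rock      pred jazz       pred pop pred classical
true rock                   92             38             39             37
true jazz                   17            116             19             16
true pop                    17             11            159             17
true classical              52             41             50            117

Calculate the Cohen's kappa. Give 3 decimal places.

0.438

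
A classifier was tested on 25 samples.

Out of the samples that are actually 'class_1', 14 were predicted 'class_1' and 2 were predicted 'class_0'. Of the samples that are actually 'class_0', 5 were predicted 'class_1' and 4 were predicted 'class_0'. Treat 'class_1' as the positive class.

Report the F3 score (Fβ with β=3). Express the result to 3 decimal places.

Fβ = (1+β²)·TP / ((1+β²)·TP + β²·FN + FP), with β²=9
= 10·14 / (10·14 + 9·2 + 5) = 0.859

0.859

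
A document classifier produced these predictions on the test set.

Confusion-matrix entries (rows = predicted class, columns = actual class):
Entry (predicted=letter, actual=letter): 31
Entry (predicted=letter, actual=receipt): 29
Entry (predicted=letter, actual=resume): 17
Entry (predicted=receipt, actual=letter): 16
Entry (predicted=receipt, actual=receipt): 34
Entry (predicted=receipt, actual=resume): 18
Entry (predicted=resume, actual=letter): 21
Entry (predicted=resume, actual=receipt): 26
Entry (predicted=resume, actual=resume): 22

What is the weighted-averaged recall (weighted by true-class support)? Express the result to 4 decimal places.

0.4065

Per-class recall (TP/(TP+FN)):
  letter: TP=31, FN=16+21=37 → 31/68 = 0.45588
  receipt: TP=34, FN=29+26=55 → 34/89 = 0.38202
  resume: TP=22, FN=17+18=35 → 22/57 = 0.38596
Weighted-recall = Σ (supportᵢ/N)·recallᵢ with N=214: (68/214)·0.45588 + (89/214)·0.38202 + (57/214)·0.38596 = 0.4065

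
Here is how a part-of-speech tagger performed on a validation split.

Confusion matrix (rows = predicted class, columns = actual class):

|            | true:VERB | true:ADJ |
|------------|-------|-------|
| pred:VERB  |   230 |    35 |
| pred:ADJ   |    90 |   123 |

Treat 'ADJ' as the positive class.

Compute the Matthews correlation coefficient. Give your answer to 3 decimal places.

0.471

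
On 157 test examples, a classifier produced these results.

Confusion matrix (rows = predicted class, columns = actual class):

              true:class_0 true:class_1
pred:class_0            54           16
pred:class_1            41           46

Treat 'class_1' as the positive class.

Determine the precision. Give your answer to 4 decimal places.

Precision = TP/(TP+FP) = 46/(46+41) = 46/87 = 0.5287

0.5287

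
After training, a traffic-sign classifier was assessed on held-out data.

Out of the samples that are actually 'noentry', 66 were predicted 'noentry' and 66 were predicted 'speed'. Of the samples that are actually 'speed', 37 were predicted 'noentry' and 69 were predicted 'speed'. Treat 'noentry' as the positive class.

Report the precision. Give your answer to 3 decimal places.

Precision = TP/(TP+FP) = 66/(66+37) = 66/103 = 0.641

0.641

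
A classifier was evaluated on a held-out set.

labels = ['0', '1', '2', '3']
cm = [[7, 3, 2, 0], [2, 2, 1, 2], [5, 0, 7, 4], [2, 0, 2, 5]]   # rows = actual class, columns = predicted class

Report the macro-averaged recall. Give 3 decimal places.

0.466

Per-class recall (TP/(TP+FN)):
  0: TP=7, FN=3+2+0=5 → 7/12 = 0.5833
  1: TP=2, FN=2+1+2=5 → 2/7 = 0.2857
  2: TP=7, FN=5+0+4=9 → 7/16 = 0.4375
  3: TP=5, FN=2+0+2=4 → 5/9 = 0.5556
Macro-recall = mean = (0.5833 + 0.2857 + 0.4375 + 0.5556) / 4 = 0.466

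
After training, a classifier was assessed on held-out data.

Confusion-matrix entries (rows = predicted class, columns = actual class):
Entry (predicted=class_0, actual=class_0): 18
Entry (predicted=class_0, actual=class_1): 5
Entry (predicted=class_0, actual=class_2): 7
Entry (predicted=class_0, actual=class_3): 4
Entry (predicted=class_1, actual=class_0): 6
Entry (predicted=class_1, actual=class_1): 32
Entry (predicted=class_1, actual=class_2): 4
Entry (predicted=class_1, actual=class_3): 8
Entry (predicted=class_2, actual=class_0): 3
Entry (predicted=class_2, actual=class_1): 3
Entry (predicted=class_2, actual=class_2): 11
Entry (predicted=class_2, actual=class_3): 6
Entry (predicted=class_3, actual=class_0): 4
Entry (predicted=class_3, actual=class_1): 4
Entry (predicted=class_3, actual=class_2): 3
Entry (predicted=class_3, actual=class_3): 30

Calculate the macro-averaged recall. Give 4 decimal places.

0.5932

Per-class recall (TP/(TP+FN)):
  class_0: TP=18, FN=6+3+4=13 → 18/31 = 0.58065
  class_1: TP=32, FN=5+3+4=12 → 32/44 = 0.72727
  class_2: TP=11, FN=7+4+3=14 → 11/25 = 0.44000
  class_3: TP=30, FN=4+8+6=18 → 30/48 = 0.62500
Macro-recall = mean = (0.58065 + 0.72727 + 0.44000 + 0.62500) / 4 = 0.5932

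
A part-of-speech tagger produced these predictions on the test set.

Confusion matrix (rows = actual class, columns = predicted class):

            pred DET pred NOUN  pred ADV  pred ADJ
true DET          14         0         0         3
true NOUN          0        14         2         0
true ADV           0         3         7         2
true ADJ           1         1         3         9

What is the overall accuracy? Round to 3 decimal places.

Accuracy = trace / total = (14+14+7+9=44) / 59 = 44/59 = 0.746

0.746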